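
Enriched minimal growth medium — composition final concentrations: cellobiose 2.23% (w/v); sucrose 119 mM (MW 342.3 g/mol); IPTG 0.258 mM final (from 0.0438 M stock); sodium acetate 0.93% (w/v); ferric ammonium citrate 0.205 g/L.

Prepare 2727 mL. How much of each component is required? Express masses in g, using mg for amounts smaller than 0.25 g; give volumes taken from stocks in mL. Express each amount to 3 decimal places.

cellobiose 60.812 g; sucrose 111.081 g; IPTG 16.063 mL; sodium acetate 25.361 g; ferric ammonium citrate 0.559 g

Scale factor relative to 1 L: 2.727.
cellobiose: 2.23% w/v = 22.3 g/L → 22.3 × 2.727 L = 60.812 g
sucrose: 119 mmol/L × 342.3 g/mol × 2.727 L ÷ 1000 = 111.081 g
IPTG: C1V1 = C2V2 → 0.258 mM × 2727 mL ÷ 43.8 mM = 16.063 mL
sodium acetate: 0.93 g per 100 mL × 2727 mL ÷ 100 = 25.361 g
ferric ammonium citrate: 0.205 g/L × 2.727 L = 0.559 g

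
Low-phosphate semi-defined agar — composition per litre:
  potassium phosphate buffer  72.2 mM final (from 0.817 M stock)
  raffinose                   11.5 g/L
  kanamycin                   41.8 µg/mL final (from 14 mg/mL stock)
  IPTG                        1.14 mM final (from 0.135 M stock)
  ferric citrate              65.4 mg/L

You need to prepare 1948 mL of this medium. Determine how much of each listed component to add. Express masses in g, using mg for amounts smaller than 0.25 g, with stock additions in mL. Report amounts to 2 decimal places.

Working volume: 1948 mL = 1.948 L.
potassium phosphate buffer: V = C2·V2/C1 = 72.2 mM × 1948 mL ÷ 817 mM = 172.15 mL
raffinose: 11.5 g/L × 1.948 L = 22.40 g
kanamycin: C1V1 = C2V2 → 41.8 µg/mL × 1948 mL ÷ 14000 µg/mL = 5.82 mL
IPTG: dilute stock: 1.14 mM × 1948 mL ÷ 135 mM = 16.45 mL
ferric citrate: 65.4 mg/L × 1.948 L = 127.40 mg

potassium phosphate buffer 172.15 mL; raffinose 22.40 g; kanamycin 5.82 mL; IPTG 16.45 mL; ferric citrate 127.40 mg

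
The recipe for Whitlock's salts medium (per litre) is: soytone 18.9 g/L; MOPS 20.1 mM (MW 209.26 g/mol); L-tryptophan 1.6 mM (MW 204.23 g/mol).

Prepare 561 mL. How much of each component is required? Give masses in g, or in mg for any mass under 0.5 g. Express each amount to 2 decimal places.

Working volume: 561 mL = 0.561 L.
soytone: 18.9 g/L × 0.561 L = 10.60 g
MOPS: 20.1 mmol/L × 209.26 g/mol × 0.561 L ÷ 1000 = 2.36 g
L-tryptophan: 1.6 mmol/L × 204.23 mg/mmol × 0.561 L = 183.32 mg

soytone 10.60 g; MOPS 2.36 g; L-tryptophan 183.32 mg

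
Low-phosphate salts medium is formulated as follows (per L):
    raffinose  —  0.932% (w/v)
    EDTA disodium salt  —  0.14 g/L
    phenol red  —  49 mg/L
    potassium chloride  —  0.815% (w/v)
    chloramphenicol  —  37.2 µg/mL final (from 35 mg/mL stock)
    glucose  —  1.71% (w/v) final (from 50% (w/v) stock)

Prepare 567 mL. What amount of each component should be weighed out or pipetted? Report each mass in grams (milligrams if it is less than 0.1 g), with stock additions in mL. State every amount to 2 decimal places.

Scale factor relative to 1 L: 0.567.
raffinose: 0.932 g per 100 mL × 567 mL ÷ 100 = 5.28 g
EDTA disodium salt: 0.14 g/L × 0.567 L = 0.07938 g = 79.38 mg
phenol red: 49 mg/L × 0.567 L = 27.78 mg
potassium chloride: 0.815% w/v = 8.15 g/L → 8.15 × 0.567 L = 4.62 g
chloramphenicol: C1V1 = C2V2 → 37.2 µg/mL × 567 mL ÷ 35000 µg/mL = 0.60 mL
glucose: C1V1 = C2V2 → 1.71% ÷ 50% × 567 mL = 19.39 mL

raffinose 5.28 g; EDTA disodium salt 79.38 mg; phenol red 27.78 mg; potassium chloride 4.62 g; chloramphenicol 0.60 mL; glucose 19.39 mL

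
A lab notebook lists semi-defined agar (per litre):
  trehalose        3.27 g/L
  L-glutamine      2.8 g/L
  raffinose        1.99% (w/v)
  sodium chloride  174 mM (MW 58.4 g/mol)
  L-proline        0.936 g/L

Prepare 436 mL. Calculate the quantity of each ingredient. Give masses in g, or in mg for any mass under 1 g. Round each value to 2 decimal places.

Target volume = 436 mL = 0.436 L.
trehalose: 3.27 g/L × 0.436 L = 1.43 g
L-glutamine: 2.8 g/L × 0.436 L = 1.22 g
raffinose: 1.99% w/v = 19.9 g/L → 19.9 × 0.436 L = 8.68 g
sodium chloride: 174 mmol/L × 58.4 g/mol × 0.436 L ÷ 1000 = 4.43 g
L-proline: 0.936 g/L × 0.436 L = 0.408096 g = 408.10 mg

trehalose 1.43 g; L-glutamine 1.22 g; raffinose 8.68 g; sodium chloride 4.43 g; L-proline 408.10 mg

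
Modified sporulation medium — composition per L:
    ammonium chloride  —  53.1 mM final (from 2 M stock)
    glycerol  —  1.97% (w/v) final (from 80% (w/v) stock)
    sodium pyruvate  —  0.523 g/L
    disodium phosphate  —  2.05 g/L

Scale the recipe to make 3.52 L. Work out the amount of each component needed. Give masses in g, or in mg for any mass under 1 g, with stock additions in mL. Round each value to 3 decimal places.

ammonium chloride 93.456 mL; glycerol 86.680 mL; sodium pyruvate 1.841 g; disodium phosphate 7.216 g

Working volume: 3.52 L.
ammonium chloride: V = C2·V2/C1 = 53.1 mM × 3520 mL ÷ 2000 mM = 93.456 mL
glycerol: C1V1 = C2V2 → 1.97% ÷ 80% × 3520 mL = 86.680 mL
sodium pyruvate: 0.523 g/L × 3.52 L = 1.841 g
disodium phosphate: 2.05 g/L × 3.52 L = 7.216 g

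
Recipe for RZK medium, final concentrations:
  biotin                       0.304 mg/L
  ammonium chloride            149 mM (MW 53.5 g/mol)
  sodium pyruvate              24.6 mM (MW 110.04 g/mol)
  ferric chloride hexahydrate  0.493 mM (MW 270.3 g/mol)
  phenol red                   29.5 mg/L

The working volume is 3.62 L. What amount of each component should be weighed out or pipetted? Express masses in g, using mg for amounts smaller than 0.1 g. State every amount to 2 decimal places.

Scale factor relative to 1 L: 3.62.
biotin: 0.304 mg/L × 3.62 L = 1.10 mg
ammonium chloride: 149 mmol/L × 53.5 g/mol × 3.62 L ÷ 1000 = 28.86 g
sodium pyruvate: 24.6 mmol/L × 110.04 g/mol × 3.62 L ÷ 1000 = 9.80 g
ferric chloride hexahydrate: 0.493 mmol/L × 270.3 g/mol × 3.62 L ÷ 1000 = 0.48 g
phenol red: 29.5 mg/L × 3.62 L = 106.79 mg = 0.11 g

biotin 1.10 mg; ammonium chloride 28.86 g; sodium pyruvate 9.80 g; ferric chloride hexahydrate 0.48 g; phenol red 0.11 g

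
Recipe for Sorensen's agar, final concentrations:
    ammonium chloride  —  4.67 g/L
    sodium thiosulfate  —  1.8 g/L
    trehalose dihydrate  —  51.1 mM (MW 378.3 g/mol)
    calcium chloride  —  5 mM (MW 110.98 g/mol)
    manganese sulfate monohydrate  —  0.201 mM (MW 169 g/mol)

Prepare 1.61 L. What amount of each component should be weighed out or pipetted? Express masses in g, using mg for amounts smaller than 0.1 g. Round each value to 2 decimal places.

Scale factor relative to 1 L: 1.61.
ammonium chloride: 4.67 g/L × 1.61 L = 7.52 g
sodium thiosulfate: 1.8 g/L × 1.61 L = 2.90 g
trehalose dihydrate: 51.1 mmol/L × 378.3 g/mol × 1.61 L ÷ 1000 = 31.12 g
calcium chloride: 5 mmol/L × 110.98 g/mol × 1.61 L ÷ 1000 = 0.89 g
manganese sulfate monohydrate: 0.201 mmol/L × 169 mg/mmol × 1.61 L = 54.69 mg

ammonium chloride 7.52 g; sodium thiosulfate 2.90 g; trehalose dihydrate 31.12 g; calcium chloride 0.89 g; manganese sulfate monohydrate 54.69 mg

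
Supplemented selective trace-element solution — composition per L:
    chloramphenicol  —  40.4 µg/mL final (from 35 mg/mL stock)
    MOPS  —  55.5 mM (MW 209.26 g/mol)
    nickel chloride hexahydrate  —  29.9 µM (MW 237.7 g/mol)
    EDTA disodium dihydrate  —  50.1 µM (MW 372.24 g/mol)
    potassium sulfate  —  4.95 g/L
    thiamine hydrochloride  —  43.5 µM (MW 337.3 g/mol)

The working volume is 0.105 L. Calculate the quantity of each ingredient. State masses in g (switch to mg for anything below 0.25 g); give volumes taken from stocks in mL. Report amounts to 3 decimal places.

Working volume: 0.105 L.
chloramphenicol: C1V1 = C2V2 → 40.4 µg/mL × 105 mL ÷ 35000 µg/mL = 0.121 mL
MOPS: 55.5 mmol/L × 209.26 g/mol × 0.105 L ÷ 1000 = 1.219 g
nickel chloride hexahydrate: 29.9 µmol/L × 237.7 g/mol × 0.105 L ÷ 1000 = 0.746 mg
EDTA disodium dihydrate: 50.1 µmol/L × 372.24 g/mol × 0.105 L ÷ 1000 = 1.958 mg
potassium sulfate: 4.95 g/L × 0.105 L = 0.520 g
thiamine hydrochloride: 43.5 µmol/L × 337.3 g/mol × 0.105 L ÷ 1000 = 1.541 mg

chloramphenicol 0.121 mL; MOPS 1.219 g; nickel chloride hexahydrate 0.746 mg; EDTA disodium dihydrate 1.958 mg; potassium sulfate 0.520 g; thiamine hydrochloride 1.541 mg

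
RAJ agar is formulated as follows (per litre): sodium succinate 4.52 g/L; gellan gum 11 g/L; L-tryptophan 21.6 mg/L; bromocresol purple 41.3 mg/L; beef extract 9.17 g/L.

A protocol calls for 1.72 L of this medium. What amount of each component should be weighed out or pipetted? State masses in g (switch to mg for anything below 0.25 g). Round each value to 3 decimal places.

Working volume: 1.72 L.
sodium succinate: 4.52 g/L × 1.72 L = 7.774 g
gellan gum: 11 g/L × 1.72 L = 18.920 g
L-tryptophan: 21.6 mg/L × 1.72 L = 37.152 mg
bromocresol purple: 41.3 mg/L × 1.72 L = 71.036 mg
beef extract: 9.17 g/L × 1.72 L = 15.772 g

sodium succinate 7.774 g; gellan gum 18.920 g; L-tryptophan 37.152 mg; bromocresol purple 71.036 mg; beef extract 15.772 g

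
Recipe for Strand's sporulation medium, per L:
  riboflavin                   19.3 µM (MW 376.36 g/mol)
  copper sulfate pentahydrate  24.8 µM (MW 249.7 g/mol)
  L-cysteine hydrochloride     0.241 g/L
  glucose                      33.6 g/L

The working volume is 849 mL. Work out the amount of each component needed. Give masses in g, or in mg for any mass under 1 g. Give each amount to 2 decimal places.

Target volume = 849 mL = 0.849 L.
riboflavin: 19.3 µmol/L × 376.36 g/mol × 0.849 L ÷ 1000 = 6.17 mg
copper sulfate pentahydrate: 24.8 µmol/L × 249.7 g/mol × 0.849 L ÷ 1000 = 5.26 mg
L-cysteine hydrochloride: 0.241 g/L × 0.849 L = 0.204609 g = 204.61 mg
glucose: 33.6 g/L × 0.849 L = 28.53 g

riboflavin 6.17 mg; copper sulfate pentahydrate 5.26 mg; L-cysteine hydrochloride 204.61 mg; glucose 28.53 g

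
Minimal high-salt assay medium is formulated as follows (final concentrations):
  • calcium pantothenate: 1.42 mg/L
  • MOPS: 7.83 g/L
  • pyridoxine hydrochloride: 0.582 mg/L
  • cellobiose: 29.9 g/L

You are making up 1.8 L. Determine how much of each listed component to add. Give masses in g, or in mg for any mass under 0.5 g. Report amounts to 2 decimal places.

Scale factor relative to 1 L: 1.8.
calcium pantothenate: 1.42 mg/L × 1.8 L = 2.56 mg
MOPS: 7.83 g/L × 1.8 L = 14.09 g
pyridoxine hydrochloride: 0.582 mg/L × 1.8 L = 1.05 mg
cellobiose: 29.9 g/L × 1.8 L = 53.82 g

calcium pantothenate 2.56 mg; MOPS 14.09 g; pyridoxine hydrochloride 1.05 mg; cellobiose 53.82 g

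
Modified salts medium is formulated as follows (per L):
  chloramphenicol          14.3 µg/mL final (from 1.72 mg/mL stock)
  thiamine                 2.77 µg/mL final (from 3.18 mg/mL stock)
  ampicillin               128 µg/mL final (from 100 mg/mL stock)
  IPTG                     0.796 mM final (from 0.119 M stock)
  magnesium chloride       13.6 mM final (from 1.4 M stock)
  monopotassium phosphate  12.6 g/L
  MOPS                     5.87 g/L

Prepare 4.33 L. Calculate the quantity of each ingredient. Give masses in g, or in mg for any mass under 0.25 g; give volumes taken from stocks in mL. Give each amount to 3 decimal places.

chloramphenicol 35.999 mL; thiamine 3.772 mL; ampicillin 5.542 mL; IPTG 28.964 mL; magnesium chloride 42.063 mL; monopotassium phosphate 54.558 g; MOPS 25.417 g

Working volume: 4.33 L.
chloramphenicol: V = C2·V2/C1 = 14.3 µg/mL × 4330 mL ÷ 1720 µg/mL = 35.999 mL
thiamine: C1V1 = C2V2 → 2.77 µg/mL × 4330 mL ÷ 3180 µg/mL = 3.772 mL
ampicillin: V = C2·V2/C1 = 128 µg/mL × 4330 mL ÷ 100000 µg/mL = 5.542 mL
IPTG: V = C2·V2/C1 = 0.796 mM × 4330 mL ÷ 119 mM = 28.964 mL
magnesium chloride: V = C2·V2/C1 = 13.6 mM × 4330 mL ÷ 1400 mM = 42.063 mL
monopotassium phosphate: 12.6 g/L × 4.33 L = 54.558 g
MOPS: 5.87 g/L × 4.33 L = 25.417 g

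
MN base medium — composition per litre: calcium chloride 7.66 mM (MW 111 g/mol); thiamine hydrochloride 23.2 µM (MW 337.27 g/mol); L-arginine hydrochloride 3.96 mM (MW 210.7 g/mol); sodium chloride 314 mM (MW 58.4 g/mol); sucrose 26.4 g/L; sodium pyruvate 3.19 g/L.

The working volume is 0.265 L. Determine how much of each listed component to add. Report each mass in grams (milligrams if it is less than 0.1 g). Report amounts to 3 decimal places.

calcium chloride 0.225 g; thiamine hydrochloride 2.074 mg; L-arginine hydrochloride 0.221 g; sodium chloride 4.859 g; sucrose 6.996 g; sodium pyruvate 0.845 g

Working volume: 0.265 L.
calcium chloride: 7.66 mmol/L × 111 g/mol × 0.265 L ÷ 1000 = 0.225 g
thiamine hydrochloride: 23.2 µmol/L × 337.27 g/mol × 0.265 L ÷ 1000 = 2.074 mg
L-arginine hydrochloride: 3.96 mmol/L × 210.7 g/mol × 0.265 L ÷ 1000 = 0.221 g
sodium chloride: 314 mmol/L × 58.4 g/mol × 0.265 L ÷ 1000 = 4.859 g
sucrose: 26.4 g/L × 0.265 L = 6.996 g
sodium pyruvate: 3.19 g/L × 0.265 L = 0.845 g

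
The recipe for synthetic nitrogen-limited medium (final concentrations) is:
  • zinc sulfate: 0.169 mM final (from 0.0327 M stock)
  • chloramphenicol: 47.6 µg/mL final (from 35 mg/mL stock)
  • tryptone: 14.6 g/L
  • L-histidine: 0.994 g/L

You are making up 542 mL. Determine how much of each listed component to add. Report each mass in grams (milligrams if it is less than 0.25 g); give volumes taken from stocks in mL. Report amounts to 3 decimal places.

zinc sulfate 2.801 mL; chloramphenicol 0.737 mL; tryptone 7.913 g; L-histidine 0.539 g

Scale factor relative to 1 L: 0.542.
zinc sulfate: V = C2·V2/C1 = 0.169 mM × 542 mL ÷ 32.7 mM = 2.801 mL
chloramphenicol: dilute stock: 47.6 µg/mL × 542 mL ÷ 35000 µg/mL = 0.737 mL
tryptone: 14.6 g/L × 0.542 L = 7.913 g
L-histidine: 0.994 g/L × 0.542 L = 0.539 g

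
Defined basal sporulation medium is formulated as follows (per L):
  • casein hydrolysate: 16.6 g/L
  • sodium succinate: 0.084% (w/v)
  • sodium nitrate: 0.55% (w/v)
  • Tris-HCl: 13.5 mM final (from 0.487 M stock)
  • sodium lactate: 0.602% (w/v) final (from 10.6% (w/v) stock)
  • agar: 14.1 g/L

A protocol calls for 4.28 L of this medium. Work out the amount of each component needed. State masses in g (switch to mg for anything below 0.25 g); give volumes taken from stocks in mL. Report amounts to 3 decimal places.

casein hydrolysate 71.048 g; sodium succinate 3.595 g; sodium nitrate 23.540 g; Tris-HCl 118.645 mL; sodium lactate 243.072 mL; agar 60.348 g

Scale factor relative to 1 L: 4.28.
casein hydrolysate: 16.6 g/L × 4.28 L = 71.048 g
sodium succinate: 0.084% w/v = 0.84 g/L → 0.84 × 4.28 L = 3.595 g
sodium nitrate: 0.55 g per 100 mL × 4280 mL ÷ 100 = 23.540 g
Tris-HCl: dilute stock: 13.5 mM × 4280 mL ÷ 487 mM = 118.645 mL
sodium lactate: V = C2·V2/C1 = 0.602% ÷ 10.6% × 4280 mL = 243.072 mL
agar: 14.1 g/L × 4.28 L = 60.348 g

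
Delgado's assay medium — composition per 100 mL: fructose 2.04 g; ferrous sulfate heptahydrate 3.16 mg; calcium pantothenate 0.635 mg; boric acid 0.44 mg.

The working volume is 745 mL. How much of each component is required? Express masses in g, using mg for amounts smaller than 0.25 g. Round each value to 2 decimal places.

fructose 15.20 g; ferrous sulfate heptahydrate 23.54 mg; calcium pantothenate 4.73 mg; boric acid 3.28 mg

Ratio of target to recipe volume: 745 / 100 = 7.45.
fructose: 2.04 g × (745 mL / 100 mL) = 15.20 g
ferrous sulfate heptahydrate: 3.16 mg × (745 mL / 100 mL) = 23.54 mg
calcium pantothenate: 0.635 mg × (745 mL / 100 mL) = 4.73 mg
boric acid: 0.44 mg × (745 mL / 100 mL) = 3.28 mg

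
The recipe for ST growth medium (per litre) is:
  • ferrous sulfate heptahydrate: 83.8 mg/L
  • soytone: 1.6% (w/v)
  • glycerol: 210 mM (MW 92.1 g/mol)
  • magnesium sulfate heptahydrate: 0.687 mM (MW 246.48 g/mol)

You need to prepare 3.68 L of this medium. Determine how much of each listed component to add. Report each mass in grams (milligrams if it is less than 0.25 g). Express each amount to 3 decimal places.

ferrous sulfate heptahydrate 0.308 g; soytone 58.880 g; glycerol 71.175 g; magnesium sulfate heptahydrate 0.623 g

Scale factor relative to 1 L: 3.68.
ferrous sulfate heptahydrate: 83.8 mg/L × 3.68 L = 308.384 mg = 0.308 g
soytone: 1.6% w/v = 16 g/L → 16 × 3.68 L = 58.880 g
glycerol: 210 mmol/L × 92.1 g/mol × 3.68 L ÷ 1000 = 71.175 g
magnesium sulfate heptahydrate: 0.687 mmol/L × 246.48 g/mol × 3.68 L ÷ 1000 = 0.623 g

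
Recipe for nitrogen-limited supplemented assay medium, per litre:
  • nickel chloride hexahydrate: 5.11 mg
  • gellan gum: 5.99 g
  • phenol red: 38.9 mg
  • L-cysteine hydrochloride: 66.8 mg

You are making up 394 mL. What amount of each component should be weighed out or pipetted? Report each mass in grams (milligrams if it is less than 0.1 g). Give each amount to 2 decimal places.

Ratio of target to recipe volume: 394 / 1000 = 0.394.
nickel chloride hexahydrate: 5.11 mg × (394 mL / 1000 mL) = 2.01 mg
gellan gum: 5.99 g × (394 mL / 1000 mL) = 2.36 g
phenol red: 38.9 mg × (394 mL / 1000 mL) = 15.33 mg
L-cysteine hydrochloride: 66.8 mg × (394 mL / 1000 mL) = 26.32 mg

nickel chloride hexahydrate 2.01 mg; gellan gum 2.36 g; phenol red 15.33 mg; L-cysteine hydrochloride 26.32 mg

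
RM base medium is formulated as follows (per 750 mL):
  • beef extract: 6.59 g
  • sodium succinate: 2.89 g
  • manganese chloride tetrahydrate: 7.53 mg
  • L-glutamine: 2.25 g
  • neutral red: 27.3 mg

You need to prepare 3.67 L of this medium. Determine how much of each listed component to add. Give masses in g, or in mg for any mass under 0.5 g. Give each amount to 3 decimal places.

Scale factor = 3670 mL / 750 mL = 4.89333.
beef extract: 6.59 g × (3670 mL / 750 mL) = 32.247 g
sodium succinate: 2.89 g × (3670 mL / 750 mL) = 14.142 g
manganese chloride tetrahydrate: 7.53 mg × (3670 mL / 750 mL) = 36.847 mg
L-glutamine: 2.25 g × (3670 mL / 750 mL) = 11.010 g
neutral red: 27.3 mg × (3670 mL / 750 mL) = 133.588 mg

beef extract 32.247 g; sodium succinate 14.142 g; manganese chloride tetrahydrate 36.847 mg; L-glutamine 11.010 g; neutral red 133.588 mg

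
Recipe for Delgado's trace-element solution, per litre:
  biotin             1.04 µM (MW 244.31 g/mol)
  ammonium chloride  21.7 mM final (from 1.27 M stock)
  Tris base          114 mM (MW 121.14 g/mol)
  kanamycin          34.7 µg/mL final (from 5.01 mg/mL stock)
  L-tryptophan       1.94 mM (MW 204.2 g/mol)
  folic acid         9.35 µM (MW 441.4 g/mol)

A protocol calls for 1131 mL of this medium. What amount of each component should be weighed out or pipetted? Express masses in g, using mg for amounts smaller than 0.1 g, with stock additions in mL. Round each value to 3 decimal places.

biotin 0.287 mg; ammonium chloride 19.325 mL; Tris base 15.619 g; kanamycin 7.833 mL; L-tryptophan 0.448 g; folic acid 4.668 mg

Target volume = 1131 mL = 1.131 L.
biotin: 1.04 µmol/L × 244.31 g/mol × 1.131 L ÷ 1000 = 0.287 mg
ammonium chloride: dilute stock: 21.7 mM × 1131 mL ÷ 1270 mM = 19.325 mL
Tris base: 114 mmol/L × 121.14 g/mol × 1.131 L ÷ 1000 = 15.619 g
kanamycin: V = C2·V2/C1 = 34.7 µg/mL × 1131 mL ÷ 5010 µg/mL = 7.833 mL
L-tryptophan: 1.94 mmol/L × 204.2 g/mol × 1.131 L ÷ 1000 = 0.448 g
folic acid: 9.35 µmol/L × 441.4 g/mol × 1.131 L ÷ 1000 = 4.668 mg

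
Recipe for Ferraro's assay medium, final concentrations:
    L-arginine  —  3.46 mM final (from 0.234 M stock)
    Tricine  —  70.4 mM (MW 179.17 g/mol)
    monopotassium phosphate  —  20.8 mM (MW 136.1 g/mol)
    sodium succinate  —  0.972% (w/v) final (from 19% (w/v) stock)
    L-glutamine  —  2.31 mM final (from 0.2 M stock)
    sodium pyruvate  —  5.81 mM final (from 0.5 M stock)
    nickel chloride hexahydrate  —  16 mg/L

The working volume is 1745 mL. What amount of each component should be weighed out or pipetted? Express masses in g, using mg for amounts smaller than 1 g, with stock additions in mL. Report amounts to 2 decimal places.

L-arginine 25.80 mL; Tricine 22.01 g; monopotassium phosphate 4.94 g; sodium succinate 89.27 mL; L-glutamine 20.15 mL; sodium pyruvate 20.28 mL; nickel chloride hexahydrate 27.92 mg

Scale factor relative to 1 L: 1.745.
L-arginine: dilute stock: 3.46 mM × 1745 mL ÷ 234 mM = 25.80 mL
Tricine: 70.4 mmol/L × 179.17 g/mol × 1.745 L ÷ 1000 = 22.01 g
monopotassium phosphate: 20.8 mmol/L × 136.1 g/mol × 1.745 L ÷ 1000 = 4.94 g
sodium succinate: C1V1 = C2V2 → 0.972% ÷ 19% × 1745 mL = 89.27 mL
L-glutamine: V = C2·V2/C1 = 2.31 mM × 1745 mL ÷ 200 mM = 20.15 mL
sodium pyruvate: C1V1 = C2V2 → 5.81 mM × 1745 mL ÷ 500 mM = 20.28 mL
nickel chloride hexahydrate: 16 mg/L × 1.745 L = 27.92 mg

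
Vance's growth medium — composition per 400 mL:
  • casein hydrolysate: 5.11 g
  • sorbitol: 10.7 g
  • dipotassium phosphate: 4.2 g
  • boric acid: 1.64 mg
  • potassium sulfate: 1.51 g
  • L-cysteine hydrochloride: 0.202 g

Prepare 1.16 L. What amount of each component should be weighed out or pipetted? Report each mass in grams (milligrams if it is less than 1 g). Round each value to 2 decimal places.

Ratio of target to recipe volume: 1160 / 400 = 2.9.
casein hydrolysate: 5.11 g × (1160 mL / 400 mL) = 14.82 g
sorbitol: 10.7 g × (1160 mL / 400 mL) = 31.03 g
dipotassium phosphate: 4.2 g × (1160 mL / 400 mL) = 12.18 g
boric acid: 1.64 mg × (1160 mL / 400 mL) = 4.76 mg
potassium sulfate: 1.51 g × (1160 mL / 400 mL) = 4.38 g
L-cysteine hydrochloride: 0.202 g × (1160 mL / 400 mL) = 0.5858 g = 585.80 mg

casein hydrolysate 14.82 g; sorbitol 31.03 g; dipotassium phosphate 12.18 g; boric acid 4.76 mg; potassium sulfate 4.38 g; L-cysteine hydrochloride 585.80 mg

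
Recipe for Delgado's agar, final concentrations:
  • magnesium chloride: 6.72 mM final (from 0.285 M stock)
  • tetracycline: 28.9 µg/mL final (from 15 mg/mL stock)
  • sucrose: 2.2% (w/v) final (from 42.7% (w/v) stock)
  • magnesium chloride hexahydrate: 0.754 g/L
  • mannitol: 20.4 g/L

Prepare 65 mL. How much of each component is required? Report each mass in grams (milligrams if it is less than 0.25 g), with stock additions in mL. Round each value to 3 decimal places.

magnesium chloride 1.533 mL; tetracycline 0.125 mL; sucrose 3.349 mL; magnesium chloride hexahydrate 49.010 mg; mannitol 1.326 g

Working volume: 65 mL = 0.065 L.
magnesium chloride: dilute stock: 6.72 mM × 65 mL ÷ 285 mM = 1.533 mL
tetracycline: V = C2·V2/C1 = 28.9 µg/mL × 65 mL ÷ 15000 µg/mL = 0.125 mL
sucrose: C1V1 = C2V2 → 2.2% ÷ 42.7% × 65 mL = 3.349 mL
magnesium chloride hexahydrate: 0.754 g/L × 0.065 L = 0.04901 g = 49.010 mg
mannitol: 20.4 g/L × 0.065 L = 1.326 g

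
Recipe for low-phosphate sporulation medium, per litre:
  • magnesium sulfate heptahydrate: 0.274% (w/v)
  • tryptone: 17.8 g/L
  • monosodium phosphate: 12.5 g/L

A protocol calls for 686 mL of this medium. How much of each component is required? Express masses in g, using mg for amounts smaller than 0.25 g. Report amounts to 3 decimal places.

magnesium sulfate heptahydrate 1.880 g; tryptone 12.211 g; monosodium phosphate 8.575 g

Scale factor relative to 1 L: 0.686.
magnesium sulfate heptahydrate: 0.274 g per 100 mL × 686 mL ÷ 100 = 1.880 g
tryptone: 17.8 g/L × 0.686 L = 12.211 g
monosodium phosphate: 12.5 g/L × 0.686 L = 8.575 g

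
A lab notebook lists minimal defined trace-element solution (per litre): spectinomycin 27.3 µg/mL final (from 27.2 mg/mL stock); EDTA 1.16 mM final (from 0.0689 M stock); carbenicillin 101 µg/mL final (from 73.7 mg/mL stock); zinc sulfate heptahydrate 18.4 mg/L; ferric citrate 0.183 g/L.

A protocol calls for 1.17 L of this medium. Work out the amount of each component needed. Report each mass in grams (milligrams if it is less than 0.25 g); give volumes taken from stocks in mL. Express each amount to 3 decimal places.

Working volume: 1.17 L.
spectinomycin: V = C2·V2/C1 = 27.3 µg/mL × 1170 mL ÷ 27200 µg/mL = 1.174 mL
EDTA: V = C2·V2/C1 = 1.16 mM × 1170 mL ÷ 68.9 mM = 19.698 mL
carbenicillin: V = C2·V2/C1 = 101 µg/mL × 1170 mL ÷ 73700 µg/mL = 1.603 mL
zinc sulfate heptahydrate: 18.4 mg/L × 1.17 L = 21.528 mg
ferric citrate: 0.183 g/L × 1.17 L = 0.21411 g = 214.110 mg

spectinomycin 1.174 mL; EDTA 19.698 mL; carbenicillin 1.603 mL; zinc sulfate heptahydrate 21.528 mg; ferric citrate 214.110 mg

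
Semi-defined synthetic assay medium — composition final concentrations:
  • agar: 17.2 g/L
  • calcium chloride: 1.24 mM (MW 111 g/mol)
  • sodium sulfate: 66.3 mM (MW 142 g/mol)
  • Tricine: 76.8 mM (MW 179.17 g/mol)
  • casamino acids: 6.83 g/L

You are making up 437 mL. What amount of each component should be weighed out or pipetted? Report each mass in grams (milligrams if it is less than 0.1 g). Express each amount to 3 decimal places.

agar 7.516 g; calcium chloride 60.149 mg; sodium sulfate 4.114 g; Tricine 6.013 g; casamino acids 2.985 g

Scale factor relative to 1 L: 0.437.
agar: 17.2 g/L × 0.437 L = 7.516 g
calcium chloride: 1.24 mmol/L × 111 mg/mmol × 0.437 L = 60.149 mg
sodium sulfate: 66.3 mmol/L × 142 g/mol × 0.437 L ÷ 1000 = 4.114 g
Tricine: 76.8 mmol/L × 179.17 g/mol × 0.437 L ÷ 1000 = 6.013 g
casamino acids: 6.83 g/L × 0.437 L = 2.985 g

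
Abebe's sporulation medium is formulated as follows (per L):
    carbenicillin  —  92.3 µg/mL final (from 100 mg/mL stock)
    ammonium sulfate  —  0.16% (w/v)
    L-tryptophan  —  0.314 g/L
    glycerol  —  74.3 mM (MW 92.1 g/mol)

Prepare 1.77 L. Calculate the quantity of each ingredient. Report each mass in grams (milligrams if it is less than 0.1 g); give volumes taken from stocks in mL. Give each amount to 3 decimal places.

carbenicillin 1.634 mL; ammonium sulfate 2.832 g; L-tryptophan 0.556 g; glycerol 12.112 g

Scale factor relative to 1 L: 1.77.
carbenicillin: C1V1 = C2V2 → 92.3 µg/mL × 1770 mL ÷ 100000 µg/mL = 1.634 mL
ammonium sulfate: 0.16 g per 100 mL × 1770 mL ÷ 100 = 2.832 g
L-tryptophan: 0.314 g/L × 1.77 L = 0.556 g
glycerol: 74.3 mmol/L × 92.1 g/mol × 1.77 L ÷ 1000 = 12.112 g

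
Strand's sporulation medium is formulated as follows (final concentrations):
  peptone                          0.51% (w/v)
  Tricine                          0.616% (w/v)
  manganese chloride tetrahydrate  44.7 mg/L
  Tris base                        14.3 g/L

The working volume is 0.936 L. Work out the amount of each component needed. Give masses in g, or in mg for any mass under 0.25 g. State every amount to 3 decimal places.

Working volume: 0.936 L.
peptone: 0.51% w/v = 5.1 g/L → 5.1 × 0.936 L = 4.774 g
Tricine: 0.616 g per 100 mL × 936 mL ÷ 100 = 5.766 g
manganese chloride tetrahydrate: 44.7 mg/L × 0.936 L = 41.839 mg
Tris base: 14.3 g/L × 0.936 L = 13.385 g

peptone 4.774 g; Tricine 5.766 g; manganese chloride tetrahydrate 41.839 mg; Tris base 13.385 g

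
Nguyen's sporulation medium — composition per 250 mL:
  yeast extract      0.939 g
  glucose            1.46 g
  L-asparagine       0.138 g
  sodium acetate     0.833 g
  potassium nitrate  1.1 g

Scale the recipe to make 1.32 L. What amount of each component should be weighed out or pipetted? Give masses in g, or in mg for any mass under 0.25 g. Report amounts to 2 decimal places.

Ratio of target to recipe volume: 1320 / 250 = 5.28.
yeast extract: 0.939 g × (1320 mL / 250 mL) = 4.96 g
glucose: 1.46 g × (1320 mL / 250 mL) = 7.71 g
L-asparagine: 0.138 g × (1320 mL / 250 mL) = 0.73 g
sodium acetate: 0.833 g × (1320 mL / 250 mL) = 4.40 g
potassium nitrate: 1.1 g × (1320 mL / 250 mL) = 5.81 g

yeast extract 4.96 g; glucose 7.71 g; L-asparagine 0.73 g; sodium acetate 4.40 g; potassium nitrate 5.81 g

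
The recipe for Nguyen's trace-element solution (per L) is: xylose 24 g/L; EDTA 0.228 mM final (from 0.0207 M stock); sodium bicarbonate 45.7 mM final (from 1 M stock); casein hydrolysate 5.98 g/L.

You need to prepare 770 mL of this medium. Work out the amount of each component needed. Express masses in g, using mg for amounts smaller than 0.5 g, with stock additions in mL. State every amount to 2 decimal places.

xylose 18.48 g; EDTA 8.48 mL; sodium bicarbonate 35.19 mL; casein hydrolysate 4.60 g

Working volume: 770 mL = 0.77 L.
xylose: 24 g/L × 0.77 L = 18.48 g
EDTA: dilute stock: 0.228 mM × 770 mL ÷ 20.7 mM = 8.48 mL
sodium bicarbonate: dilute stock: 45.7 mM × 770 mL ÷ 1000 mM = 35.19 mL
casein hydrolysate: 5.98 g/L × 0.77 L = 4.60 g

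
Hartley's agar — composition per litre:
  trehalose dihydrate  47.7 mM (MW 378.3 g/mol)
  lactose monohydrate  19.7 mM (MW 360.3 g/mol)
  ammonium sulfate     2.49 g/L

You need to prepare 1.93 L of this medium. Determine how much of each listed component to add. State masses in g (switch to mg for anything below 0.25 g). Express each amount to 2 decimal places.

trehalose dihydrate 34.83 g; lactose monohydrate 13.70 g; ammonium sulfate 4.81 g

Working volume: 1.93 L.
trehalose dihydrate: 47.7 mmol/L × 378.3 g/mol × 1.93 L ÷ 1000 = 34.83 g
lactose monohydrate: 19.7 mmol/L × 360.3 g/mol × 1.93 L ÷ 1000 = 13.70 g
ammonium sulfate: 2.49 g/L × 1.93 L = 4.81 g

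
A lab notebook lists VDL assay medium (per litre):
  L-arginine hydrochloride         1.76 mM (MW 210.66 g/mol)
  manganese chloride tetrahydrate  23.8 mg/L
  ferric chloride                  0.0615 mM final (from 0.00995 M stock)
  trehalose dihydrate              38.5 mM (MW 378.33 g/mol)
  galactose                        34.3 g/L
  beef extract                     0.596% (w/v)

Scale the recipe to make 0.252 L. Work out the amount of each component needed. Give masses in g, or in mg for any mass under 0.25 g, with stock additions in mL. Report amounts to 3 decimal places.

Scale factor relative to 1 L: 0.252.
L-arginine hydrochloride: 1.76 mmol/L × 210.66 mg/mmol × 0.252 L = 93.432 mg
manganese chloride tetrahydrate: 23.8 mg/L × 0.252 L = 5.998 mg
ferric chloride: V = C2·V2/C1 = 0.0615 mM × 252 mL ÷ 9.95 mM = 1.558 mL
trehalose dihydrate: 38.5 mmol/L × 378.33 g/mol × 0.252 L ÷ 1000 = 3.671 g
galactose: 34.3 g/L × 0.252 L = 8.644 g
beef extract: 0.596 g per 100 mL × 252 mL ÷ 100 = 1.502 g

L-arginine hydrochloride 93.432 mg; manganese chloride tetrahydrate 5.998 mg; ferric chloride 1.558 mL; trehalose dihydrate 3.671 g; galactose 8.644 g; beef extract 1.502 g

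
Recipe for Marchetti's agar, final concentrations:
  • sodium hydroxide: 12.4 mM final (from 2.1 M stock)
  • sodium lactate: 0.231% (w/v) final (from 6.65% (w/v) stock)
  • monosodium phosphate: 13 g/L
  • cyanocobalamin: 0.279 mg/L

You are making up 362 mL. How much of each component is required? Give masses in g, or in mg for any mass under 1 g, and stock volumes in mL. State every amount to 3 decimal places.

Target volume = 362 mL = 0.362 L.
sodium hydroxide: C1V1 = C2V2 → 12.4 mM × 362 mL ÷ 2100 mM = 2.138 mL
sodium lactate: V = C2·V2/C1 = 0.231% ÷ 6.65% × 362 mL = 12.575 mL
monosodium phosphate: 13 g/L × 0.362 L = 4.706 g
cyanocobalamin: 0.279 mg/L × 0.362 L = 0.101 mg

sodium hydroxide 2.138 mL; sodium lactate 12.575 mL; monosodium phosphate 4.706 g; cyanocobalamin 0.101 mg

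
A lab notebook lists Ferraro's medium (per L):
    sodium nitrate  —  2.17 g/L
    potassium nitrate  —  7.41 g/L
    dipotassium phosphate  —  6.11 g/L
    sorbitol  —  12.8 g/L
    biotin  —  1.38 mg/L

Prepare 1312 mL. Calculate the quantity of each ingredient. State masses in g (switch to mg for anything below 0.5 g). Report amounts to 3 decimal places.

sodium nitrate 2.847 g; potassium nitrate 9.722 g; dipotassium phosphate 8.016 g; sorbitol 16.794 g; biotin 1.811 mg

Working volume: 1312 mL = 1.312 L.
sodium nitrate: 2.17 g/L × 1.312 L = 2.847 g
potassium nitrate: 7.41 g/L × 1.312 L = 9.722 g
dipotassium phosphate: 6.11 g/L × 1.312 L = 8.016 g
sorbitol: 12.8 g/L × 1.312 L = 16.794 g
biotin: 1.38 mg/L × 1.312 L = 1.811 mg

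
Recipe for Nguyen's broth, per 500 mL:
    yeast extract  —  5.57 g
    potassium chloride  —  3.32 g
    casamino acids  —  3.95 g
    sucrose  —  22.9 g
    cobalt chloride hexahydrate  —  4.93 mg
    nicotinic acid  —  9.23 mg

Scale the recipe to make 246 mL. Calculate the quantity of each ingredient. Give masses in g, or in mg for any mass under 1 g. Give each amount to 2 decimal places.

Scale factor = 246 mL / 500 mL = 0.492.
yeast extract: 5.57 g × (246 mL / 500 mL) = 2.74 g
potassium chloride: 3.32 g × (246 mL / 500 mL) = 1.63 g
casamino acids: 3.95 g × (246 mL / 500 mL) = 1.94 g
sucrose: 22.9 g × (246 mL / 500 mL) = 11.27 g
cobalt chloride hexahydrate: 4.93 mg × (246 mL / 500 mL) = 2.43 mg
nicotinic acid: 9.23 mg × (246 mL / 500 mL) = 4.54 mg

yeast extract 2.74 g; potassium chloride 1.63 g; casamino acids 1.94 g; sucrose 11.27 g; cobalt chloride hexahydrate 2.43 mg; nicotinic acid 4.54 mg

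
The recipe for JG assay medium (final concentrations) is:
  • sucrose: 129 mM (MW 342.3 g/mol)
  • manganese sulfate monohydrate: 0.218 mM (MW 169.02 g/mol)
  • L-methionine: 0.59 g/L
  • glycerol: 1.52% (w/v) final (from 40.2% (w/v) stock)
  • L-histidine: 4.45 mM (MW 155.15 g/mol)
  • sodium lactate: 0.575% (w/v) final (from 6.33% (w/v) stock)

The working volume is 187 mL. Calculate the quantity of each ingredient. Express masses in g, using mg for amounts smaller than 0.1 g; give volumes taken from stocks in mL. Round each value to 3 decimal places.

sucrose 8.257 g; manganese sulfate monohydrate 6.890 mg; L-methionine 0.110 g; glycerol 7.071 mL; L-histidine 0.129 g; sodium lactate 16.987 mL

Working volume: 187 mL = 0.187 L.
sucrose: 129 mmol/L × 342.3 g/mol × 0.187 L ÷ 1000 = 8.257 g
manganese sulfate monohydrate: 0.218 mmol/L × 169.02 mg/mmol × 0.187 L = 6.890 mg
L-methionine: 0.59 g/L × 0.187 L = 0.110 g
glycerol: C1V1 = C2V2 → 1.52% ÷ 40.2% × 187 mL = 7.071 mL
L-histidine: 4.45 mmol/L × 155.15 g/mol × 0.187 L ÷ 1000 = 0.129 g
sodium lactate: V = C2·V2/C1 = 0.575% ÷ 6.33% × 187 mL = 16.987 mL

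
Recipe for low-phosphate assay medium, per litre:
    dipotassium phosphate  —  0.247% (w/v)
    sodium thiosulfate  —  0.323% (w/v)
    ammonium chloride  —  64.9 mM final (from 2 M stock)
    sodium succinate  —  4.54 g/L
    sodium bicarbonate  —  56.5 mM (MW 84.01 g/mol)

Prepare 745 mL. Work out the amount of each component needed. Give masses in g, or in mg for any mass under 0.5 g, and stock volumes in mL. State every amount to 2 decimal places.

Target volume = 745 mL = 0.745 L.
dipotassium phosphate: 0.247 g per 100 mL × 745 mL ÷ 100 = 1.84 g
sodium thiosulfate: 0.323% w/v = 3.23 g/L → 3.23 × 0.745 L = 2.41 g
ammonium chloride: dilute stock: 64.9 mM × 745 mL ÷ 2000 mM = 24.18 mL
sodium succinate: 4.54 g/L × 0.745 L = 3.38 g
sodium bicarbonate: 56.5 mmol/L × 84.01 g/mol × 0.745 L ÷ 1000 = 3.54 g

dipotassium phosphate 1.84 g; sodium thiosulfate 2.41 g; ammonium chloride 24.18 mL; sodium succinate 3.38 g; sodium bicarbonate 3.54 g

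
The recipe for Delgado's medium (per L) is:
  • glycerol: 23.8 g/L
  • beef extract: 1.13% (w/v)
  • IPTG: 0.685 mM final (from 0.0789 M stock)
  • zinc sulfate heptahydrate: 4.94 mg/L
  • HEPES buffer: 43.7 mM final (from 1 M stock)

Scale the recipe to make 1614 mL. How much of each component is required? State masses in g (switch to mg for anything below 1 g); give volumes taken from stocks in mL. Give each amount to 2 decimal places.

glycerol 38.41 g; beef extract 18.24 g; IPTG 14.01 mL; zinc sulfate heptahydrate 7.97 mg; HEPES buffer 70.53 mL

Target volume = 1614 mL = 1.614 L.
glycerol: 23.8 g/L × 1.614 L = 38.41 g
beef extract: 1.13 g per 100 mL × 1614 mL ÷ 100 = 18.24 g
IPTG: dilute stock: 0.685 mM × 1614 mL ÷ 78.9 mM = 14.01 mL
zinc sulfate heptahydrate: 4.94 mg/L × 1.614 L = 7.97 mg
HEPES buffer: V = C2·V2/C1 = 43.7 mM × 1614 mL ÷ 1000 mM = 70.53 mL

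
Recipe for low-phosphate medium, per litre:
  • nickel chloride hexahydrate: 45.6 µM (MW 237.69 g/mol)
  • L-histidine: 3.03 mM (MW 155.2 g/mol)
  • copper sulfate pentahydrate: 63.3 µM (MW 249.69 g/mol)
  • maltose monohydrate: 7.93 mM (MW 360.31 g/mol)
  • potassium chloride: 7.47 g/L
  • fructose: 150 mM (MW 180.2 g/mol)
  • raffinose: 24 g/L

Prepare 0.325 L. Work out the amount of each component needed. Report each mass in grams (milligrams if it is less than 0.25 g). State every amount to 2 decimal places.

Scale factor relative to 1 L: 0.325.
nickel chloride hexahydrate: 45.6 µmol/L × 237.69 g/mol × 0.325 L ÷ 1000 = 3.52 mg
L-histidine: 3.03 mmol/L × 155.2 mg/mmol × 0.325 L = 152.83 mg
copper sulfate pentahydrate: 63.3 µmol/L × 249.69 g/mol × 0.325 L ÷ 1000 = 5.14 mg
maltose monohydrate: 7.93 mmol/L × 360.31 g/mol × 0.325 L ÷ 1000 = 0.93 g
potassium chloride: 7.47 g/L × 0.325 L = 2.43 g
fructose: 150 mmol/L × 180.2 g/mol × 0.325 L ÷ 1000 = 8.78 g
raffinose: 24 g/L × 0.325 L = 7.80 g

nickel chloride hexahydrate 3.52 mg; L-histidine 152.83 mg; copper sulfate pentahydrate 5.14 mg; maltose monohydrate 0.93 g; potassium chloride 2.43 g; fructose 8.78 g; raffinose 7.80 g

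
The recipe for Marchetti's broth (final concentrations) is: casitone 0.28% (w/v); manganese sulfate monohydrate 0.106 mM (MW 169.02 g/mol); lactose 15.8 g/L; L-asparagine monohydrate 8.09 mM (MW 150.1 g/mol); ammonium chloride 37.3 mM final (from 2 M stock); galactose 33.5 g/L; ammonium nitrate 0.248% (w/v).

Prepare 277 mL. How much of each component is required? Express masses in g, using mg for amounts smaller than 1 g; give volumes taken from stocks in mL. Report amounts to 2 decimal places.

casitone 775.60 mg; manganese sulfate monohydrate 4.96 mg; lactose 4.38 g; L-asparagine monohydrate 336.36 mg; ammonium chloride 5.17 mL; galactose 9.28 g; ammonium nitrate 686.96 mg

Target volume = 277 mL = 0.277 L.
casitone: 0.28% w/v = 2.8 g/L → 2.8 × 0.277 L = 0.7756 g = 775.60 mg
manganese sulfate monohydrate: 0.106 mmol/L × 169.02 mg/mmol × 0.277 L = 4.96 mg
lactose: 15.8 g/L × 0.277 L = 4.38 g
L-asparagine monohydrate: 8.09 mmol/L × 150.1 mg/mmol × 0.277 L = 336.36 mg
ammonium chloride: dilute stock: 37.3 mM × 277 mL ÷ 2000 mM = 5.17 mL
galactose: 33.5 g/L × 0.277 L = 9.28 g
ammonium nitrate: 0.248% w/v = 2.48 g/L → 2.48 × 0.277 L = 0.68696 g = 686.96 mg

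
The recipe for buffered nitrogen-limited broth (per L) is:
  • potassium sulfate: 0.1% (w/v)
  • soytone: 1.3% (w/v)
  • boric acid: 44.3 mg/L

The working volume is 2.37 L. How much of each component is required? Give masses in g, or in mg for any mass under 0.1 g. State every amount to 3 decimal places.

Working volume: 2.37 L.
potassium sulfate: 0.1 g per 100 mL × 2370 mL ÷ 100 = 2.370 g
soytone: 1.3 g per 100 mL × 2370 mL ÷ 100 = 30.810 g
boric acid: 44.3 mg/L × 2.37 L = 104.991 mg = 0.105 g

potassium sulfate 2.370 g; soytone 30.810 g; boric acid 0.105 g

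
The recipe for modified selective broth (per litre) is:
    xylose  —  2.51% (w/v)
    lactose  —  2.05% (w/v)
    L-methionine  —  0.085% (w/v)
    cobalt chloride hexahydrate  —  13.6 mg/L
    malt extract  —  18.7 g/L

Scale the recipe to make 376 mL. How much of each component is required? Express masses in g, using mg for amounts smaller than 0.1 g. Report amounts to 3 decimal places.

Target volume = 376 mL = 0.376 L.
xylose: 2.51 g per 100 mL × 376 mL ÷ 100 = 9.438 g
lactose: 2.05% w/v = 20.5 g/L → 20.5 × 0.376 L = 7.708 g
L-methionine: 0.085% w/v = 0.85 g/L → 0.85 × 0.376 L = 0.320 g
cobalt chloride hexahydrate: 13.6 mg/L × 0.376 L = 5.114 mg
malt extract: 18.7 g/L × 0.376 L = 7.031 g

xylose 9.438 g; lactose 7.708 g; L-methionine 0.320 g; cobalt chloride hexahydrate 5.114 mg; malt extract 7.031 g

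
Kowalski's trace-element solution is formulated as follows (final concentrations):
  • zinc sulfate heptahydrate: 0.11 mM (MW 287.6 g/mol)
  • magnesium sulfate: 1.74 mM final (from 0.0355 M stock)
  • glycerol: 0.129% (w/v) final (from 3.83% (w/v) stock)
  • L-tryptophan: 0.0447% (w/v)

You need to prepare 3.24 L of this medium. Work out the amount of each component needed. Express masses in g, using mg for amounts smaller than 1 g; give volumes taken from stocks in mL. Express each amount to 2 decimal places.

zinc sulfate heptahydrate 102.50 mg; magnesium sulfate 158.81 mL; glycerol 109.13 mL; L-tryptophan 1.45 g

Working volume: 3.24 L.
zinc sulfate heptahydrate: 0.11 mmol/L × 287.6 mg/mmol × 3.24 L = 102.50 mg
magnesium sulfate: V = C2·V2/C1 = 1.74 mM × 3240 mL ÷ 35.5 mM = 158.81 mL
glycerol: V = C2·V2/C1 = 0.129% ÷ 3.83% × 3240 mL = 109.13 mL
L-tryptophan: 0.0447 g per 100 mL × 3240 mL ÷ 100 = 1.45 g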